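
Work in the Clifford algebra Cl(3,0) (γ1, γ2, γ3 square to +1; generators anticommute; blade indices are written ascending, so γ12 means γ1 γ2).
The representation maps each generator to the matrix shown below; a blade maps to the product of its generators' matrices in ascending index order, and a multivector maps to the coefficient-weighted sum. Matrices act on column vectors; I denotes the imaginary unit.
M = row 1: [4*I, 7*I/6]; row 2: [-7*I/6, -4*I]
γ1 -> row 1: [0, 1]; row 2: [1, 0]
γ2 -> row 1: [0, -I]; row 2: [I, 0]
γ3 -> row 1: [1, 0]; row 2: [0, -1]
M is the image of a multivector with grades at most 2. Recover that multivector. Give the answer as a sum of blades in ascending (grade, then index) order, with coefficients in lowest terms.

Method: 1, rho(γ1), rho(γ2), rho(γ3) form a trace-orthogonal basis of the 2x2 complex matrices (tr(X Y) = 2 if X = Y, else 0), so M = m0*1 + m1*rho(γ1) + m2*rho(γ2) + m3*rho(γ3) with m0 = tr(M)/2 = 0, m1 = tr(M rho(γ1))/2 = 0, m2 = tr(M rho(γ2))/2 = -7/6, m3 = tr(M rho(γ3))/2 = 4*I.
Multiplying table entries, the bivector images are rho(γ12) = I*rho(γ3), rho(γ13) = -I*rho(γ2), rho(γ23) = I*rho(γ1); with real blade coefficients the real parts of m0..m3 are the coefficients of 1, γ1, γ2, γ3 and the imaginary parts give the bivectors (γ23: Im m1, γ13: -Im m2, γ12: Im m3).
Answer: -7/6*γ2 + 4*γ12


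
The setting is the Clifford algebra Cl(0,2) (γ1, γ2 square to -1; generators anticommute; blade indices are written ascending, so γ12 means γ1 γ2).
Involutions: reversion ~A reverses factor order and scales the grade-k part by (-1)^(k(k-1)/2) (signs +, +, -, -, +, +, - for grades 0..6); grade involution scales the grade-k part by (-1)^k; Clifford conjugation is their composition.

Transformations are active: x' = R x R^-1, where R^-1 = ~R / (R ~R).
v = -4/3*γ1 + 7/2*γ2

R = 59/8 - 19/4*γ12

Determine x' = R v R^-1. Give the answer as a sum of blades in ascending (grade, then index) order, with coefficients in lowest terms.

~R = 59/8 + 19/4*γ12, and R ~R = 4925/64, so R^-1 = ~R / (4925/64).
R v = 163/24*γ1 + 1543/48*γ2
Answer: 12978/4925*γ1 + 78649/29550*γ2


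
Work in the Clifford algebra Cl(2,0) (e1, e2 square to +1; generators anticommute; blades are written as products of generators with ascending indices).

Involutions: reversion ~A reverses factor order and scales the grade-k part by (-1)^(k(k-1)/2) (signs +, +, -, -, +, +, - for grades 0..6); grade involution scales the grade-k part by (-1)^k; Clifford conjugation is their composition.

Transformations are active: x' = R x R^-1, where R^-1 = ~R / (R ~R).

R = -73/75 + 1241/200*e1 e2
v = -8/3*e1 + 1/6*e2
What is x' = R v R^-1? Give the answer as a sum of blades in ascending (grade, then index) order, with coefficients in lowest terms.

~R = -73/75 - 1241/200*e1 e2, and R ~R = 2840357/72000, so R^-1 = ~R / (2840357/72000).
R v = 13067/3600*e1 + 7373/450*e2
Answer: 19888/7995*e1 - 15593/15990*e2


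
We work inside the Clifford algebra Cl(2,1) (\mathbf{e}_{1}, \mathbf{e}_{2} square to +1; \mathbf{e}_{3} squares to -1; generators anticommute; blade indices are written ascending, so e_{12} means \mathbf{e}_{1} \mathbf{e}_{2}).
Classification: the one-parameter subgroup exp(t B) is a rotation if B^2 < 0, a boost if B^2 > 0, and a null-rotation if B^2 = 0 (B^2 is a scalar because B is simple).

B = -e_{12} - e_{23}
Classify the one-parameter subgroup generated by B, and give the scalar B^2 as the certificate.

B^2 term by term: the squares give (-1)^2*(e_{12})^2 + (-1)^2*(e_{23})^2 = 1*(-1) + 1*(+1) = 0 (each basis 2-blade squares to minus the product of its generators' squares); cross terms between blades sharing an index anticommute and cancel. So B^2 = 0.
Answer: null-rotation, certificate B^2 = 0. Check the certificate: B^2 = 0, and that sign is decisive whatever form B takes.


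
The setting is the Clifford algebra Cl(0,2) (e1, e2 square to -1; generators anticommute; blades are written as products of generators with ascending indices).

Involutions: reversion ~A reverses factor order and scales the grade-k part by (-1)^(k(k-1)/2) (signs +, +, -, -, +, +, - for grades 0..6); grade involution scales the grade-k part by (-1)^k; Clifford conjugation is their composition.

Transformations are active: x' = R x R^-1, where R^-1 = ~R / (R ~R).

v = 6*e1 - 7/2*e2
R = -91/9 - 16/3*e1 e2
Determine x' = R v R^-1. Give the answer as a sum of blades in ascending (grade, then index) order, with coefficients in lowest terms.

~R = -91/9 + 16/3*e1 e2, and R ~R = 10585/81, so R^-1 = ~R / (10585/81).
R v = -238/3*e1 + 61/18*e2
Answer: 66438/10585*e1 + 62993/21170*e2


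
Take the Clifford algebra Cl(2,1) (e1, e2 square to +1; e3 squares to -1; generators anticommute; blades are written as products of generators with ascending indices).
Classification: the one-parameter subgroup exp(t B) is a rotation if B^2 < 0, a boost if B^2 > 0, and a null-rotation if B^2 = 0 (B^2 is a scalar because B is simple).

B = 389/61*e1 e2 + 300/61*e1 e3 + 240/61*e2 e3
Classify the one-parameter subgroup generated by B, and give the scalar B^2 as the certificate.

B^2 term by term: the squares give (389/61)^2*(e1 e2)^2 + (300/61)^2*(e1 e3)^2 + (240/61)^2*(e2 e3)^2 = 151321/3721*(-1) + 90000/3721*(+1) + 57600/3721*(+1) = -1 (each basis 2-blade squares to minus the product of its generators' squares); cross terms between blades sharing an index anticommute and cancel. So B^2 = -1.
Answer: rotation, certificate B^2 = -1. One invariant decides it: the square -1 survives every conjugation, and its sign is exactly the classification.


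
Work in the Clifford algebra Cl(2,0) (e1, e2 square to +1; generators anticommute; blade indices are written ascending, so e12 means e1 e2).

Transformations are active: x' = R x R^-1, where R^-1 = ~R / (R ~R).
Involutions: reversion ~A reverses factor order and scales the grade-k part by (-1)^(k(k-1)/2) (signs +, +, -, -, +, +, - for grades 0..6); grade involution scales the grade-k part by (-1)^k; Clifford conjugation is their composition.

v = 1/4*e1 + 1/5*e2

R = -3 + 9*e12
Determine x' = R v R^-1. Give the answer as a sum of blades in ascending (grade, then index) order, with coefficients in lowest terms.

~R = -3 - 9*e12, and R ~R = 90, so R^-1 = ~R / (90).
R v = 21/20*e1 - 57/20*e2
Answer: -8/25*e1 - 1/100*e2


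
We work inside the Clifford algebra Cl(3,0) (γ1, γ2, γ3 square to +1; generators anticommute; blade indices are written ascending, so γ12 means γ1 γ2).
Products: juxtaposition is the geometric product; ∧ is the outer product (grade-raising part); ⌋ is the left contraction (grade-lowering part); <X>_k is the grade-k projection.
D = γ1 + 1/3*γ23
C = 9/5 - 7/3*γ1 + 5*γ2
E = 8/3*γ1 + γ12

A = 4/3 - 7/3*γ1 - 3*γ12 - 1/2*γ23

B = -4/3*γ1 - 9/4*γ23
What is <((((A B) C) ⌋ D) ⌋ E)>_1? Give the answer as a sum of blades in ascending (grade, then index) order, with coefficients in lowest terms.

step 1: 143/72 - 16/9*γ1 - 4*γ2 + 27/4*γ13 - 3*γ23 + 71/12*γ123
step 2: -13259/1080 - 8461/1080*γ1 + 983/360*γ2 + 123/4*γ3 - 164/9*γ12 - 523/30*γ13 - 3457/180*γ23 - 161/10*γ123
step 3: -1547/1080 - 13259/1080*γ1 - 41/4*γ2 + 983/1080*γ3 - 13259/3240*γ23
step 4: -13259/405 + 10417/1620*γ1 - 13259/1080*γ2 - 1547/1080*γ12
step 5: 10417/1620*γ1 - 13259/1080*γ2
Answer: 10417/1620*γ1 - 13259/1080*γ2


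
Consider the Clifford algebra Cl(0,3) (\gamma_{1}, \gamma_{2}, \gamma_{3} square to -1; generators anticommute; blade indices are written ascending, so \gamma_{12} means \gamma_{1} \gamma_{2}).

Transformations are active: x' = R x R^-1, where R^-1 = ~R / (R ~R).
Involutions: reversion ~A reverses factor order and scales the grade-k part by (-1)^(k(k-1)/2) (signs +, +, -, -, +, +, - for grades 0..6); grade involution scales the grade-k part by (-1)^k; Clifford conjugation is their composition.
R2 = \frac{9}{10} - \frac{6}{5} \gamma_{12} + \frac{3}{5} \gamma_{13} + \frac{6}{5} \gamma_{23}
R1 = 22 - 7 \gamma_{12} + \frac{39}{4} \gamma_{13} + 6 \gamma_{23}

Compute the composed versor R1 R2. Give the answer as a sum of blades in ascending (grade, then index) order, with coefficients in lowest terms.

Distribute over the terms of R1 (each basis-blade product reordered to ascending indices, repeated generators contracted through their squares):
(22) R2 = \frac{99}{5} - \frac{132}{5} \gamma_{12} + \frac{66}{5} \gamma_{13} + \frac{132}{5} \gamma_{23}
(-7 \gamma_{12}) R2 = -\frac{42}{5} - \frac{63}{10} \gamma_{12} + \frac{42}{5} \gamma_{13} - \frac{21}{5} \gamma_{23}
(\frac{39}{4} \gamma_{13}) R2 = -\frac{117}{20} + \frac{117}{10} \gamma_{12} + \frac{351}{40} \gamma_{13} + \frac{117}{10} \gamma_{23}
(6 \gamma_{23}) R2 = -\frac{36}{5} - \frac{18}{5} \gamma_{12} - \frac{36}{5} \gamma_{13} + \frac{27}{5} \gamma_{23}
Summing the partial products and collecting blades:
Answer: -\frac{33}{20} - \frac{123}{5} \gamma_{12} + \frac{927}{40} \gamma_{13} + \frac{393}{10} \gamma_{23}


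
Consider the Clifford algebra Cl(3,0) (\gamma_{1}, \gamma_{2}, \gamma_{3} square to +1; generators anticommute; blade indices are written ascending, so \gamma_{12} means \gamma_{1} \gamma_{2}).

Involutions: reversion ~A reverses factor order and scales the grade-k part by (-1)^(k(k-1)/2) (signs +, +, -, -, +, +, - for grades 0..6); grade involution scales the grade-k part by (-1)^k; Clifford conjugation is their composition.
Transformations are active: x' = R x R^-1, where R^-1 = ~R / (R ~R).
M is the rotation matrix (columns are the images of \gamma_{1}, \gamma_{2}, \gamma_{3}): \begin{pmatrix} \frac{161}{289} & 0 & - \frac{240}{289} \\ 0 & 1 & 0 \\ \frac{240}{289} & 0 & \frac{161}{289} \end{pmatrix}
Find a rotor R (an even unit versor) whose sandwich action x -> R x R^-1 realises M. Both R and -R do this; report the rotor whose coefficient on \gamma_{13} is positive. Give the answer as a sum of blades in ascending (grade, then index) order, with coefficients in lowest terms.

Method: write R = a + b12*\gamma_{12} + b13*\gamma_{13} + b23*\gamma_{23} with a^2 + b12^2 + b13^2 + b23^2 = 1 (so R^-1 = ~R). Expanding the columns R e_j ~R gives tr M = 4a^2 - 1 and, from the antisymmetric part, M21 - M12 = -4a*b12, M13 - M31 = 4a*b13, M32 - M23 = -4a*b23.
Here tr M = \frac{611}{289}, so a^2 = (1 + tr M)/4 = \frac{225}{289} and a = ±\frac{15}{17}. Taking a = \frac{15}{17}: M21 - M12 = 0, M13 - M31 = -\frac{480}{289}, M32 - M23 = 0, giving b12 = 0, b13 = -\frac{8}{17}, b23 = 0, i.e. R = \frac{15}{17} - \frac{8}{17} \gamma_{13}.
Its \gamma_{13} coefficient is negative, so report the other preimage -R.
Answer: -\frac{15}{17} + \frac{8}{17} \gamma_{13}. Sheet selection: the two-to-one cover makes ±R indistinguishable at the matrix level (trace \frac{611}{289}), so uniqueness comes from the required sign on \gamma_{13}.


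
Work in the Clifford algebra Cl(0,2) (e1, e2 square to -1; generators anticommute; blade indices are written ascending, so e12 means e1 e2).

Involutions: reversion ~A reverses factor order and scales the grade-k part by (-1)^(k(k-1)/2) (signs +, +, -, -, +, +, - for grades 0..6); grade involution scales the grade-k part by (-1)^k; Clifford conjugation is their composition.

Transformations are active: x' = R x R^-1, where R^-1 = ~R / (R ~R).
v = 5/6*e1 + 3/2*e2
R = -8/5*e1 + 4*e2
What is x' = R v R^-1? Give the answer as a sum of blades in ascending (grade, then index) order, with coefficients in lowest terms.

~R = -8/5*e1 + 4*e2, and R ~R = -464/25, so R^-1 = ~R / (-464/25).
R v = -14/3 - 86/15*e12
Answer: -95/58*e1 + 89/174*e2


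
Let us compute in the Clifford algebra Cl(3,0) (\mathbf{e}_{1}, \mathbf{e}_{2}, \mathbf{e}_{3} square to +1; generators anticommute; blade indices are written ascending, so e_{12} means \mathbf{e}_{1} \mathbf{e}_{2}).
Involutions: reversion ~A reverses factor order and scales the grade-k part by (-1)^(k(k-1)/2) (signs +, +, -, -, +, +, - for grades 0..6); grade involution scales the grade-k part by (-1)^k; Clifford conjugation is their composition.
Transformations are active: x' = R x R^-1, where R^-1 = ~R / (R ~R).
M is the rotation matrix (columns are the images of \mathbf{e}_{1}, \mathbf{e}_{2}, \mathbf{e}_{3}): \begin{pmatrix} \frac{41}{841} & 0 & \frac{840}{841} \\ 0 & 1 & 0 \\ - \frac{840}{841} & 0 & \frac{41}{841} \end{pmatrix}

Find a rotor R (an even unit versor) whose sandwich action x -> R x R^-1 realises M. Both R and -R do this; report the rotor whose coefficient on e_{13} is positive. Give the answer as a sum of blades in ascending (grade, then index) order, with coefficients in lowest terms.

Method: write R = a + b12*e_{12} + b13*e_{13} + b23*e_{23} with a^2 + b12^2 + b13^2 + b23^2 = 1 (so R^-1 = ~R). Expanding the columns R e_j ~R gives tr M = 4a^2 - 1 and, from the antisymmetric part, M21 - M12 = -4a*b12, M13 - M31 = 4a*b13, M32 - M23 = -4a*b23.
Here tr M = \frac{923}{841}, so a^2 = (1 + tr M)/4 = \frac{441}{841} and a = ±\frac{21}{29}. Taking a = \frac{21}{29}: M21 - M12 = 0, M13 - M31 = \frac{1680}{841}, M32 - M23 = 0, giving b12 = 0, b13 = \frac{20}{29}, b23 = 0, i.e. R = \frac{21}{29} + \frac{20}{29} e_{13}.
Its e_{13} coefficient is already positive.
Answer: \frac{21}{29} + \frac{20}{29} e_{13}. Uniqueness: Spin(3) -> SO(3) maps R and -R to the same rotation of trace \frac{923}{841}; fixing the sign of the e_{13} coefficient removes the ambiguity.


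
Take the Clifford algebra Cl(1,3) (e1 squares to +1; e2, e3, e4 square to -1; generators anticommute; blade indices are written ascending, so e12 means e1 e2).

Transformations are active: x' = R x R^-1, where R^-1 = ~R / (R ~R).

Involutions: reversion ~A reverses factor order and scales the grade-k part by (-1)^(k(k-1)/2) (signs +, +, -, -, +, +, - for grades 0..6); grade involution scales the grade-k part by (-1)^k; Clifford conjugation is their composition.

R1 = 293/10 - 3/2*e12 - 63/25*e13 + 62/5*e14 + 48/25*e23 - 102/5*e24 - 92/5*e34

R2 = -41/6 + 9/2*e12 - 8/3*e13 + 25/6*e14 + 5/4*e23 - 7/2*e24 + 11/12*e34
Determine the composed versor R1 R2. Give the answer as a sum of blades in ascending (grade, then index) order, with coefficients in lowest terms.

Distribute over the grade parts of R1 (each basis-blade product reordered to ascending indices, repeated generators contracted through their squares):
<R1>_0 (= 293/10) R2 = -12013/60 + 2637/20*e12 - 1172/15*e13 + 1465/12*e14 + 293/8*e23 - 2051/20*e24 + 3223/120*e34
<R1>_2 (= -3/2*e12 - 63/25*e13 + 62/5*e14 + 48/25*e23 - 102/5*e24 - 92/5*e34) R2 = -1589/300 + 2691/50*e12 + 69461/600*e13 - 19561/150*e14 - 2789/25*e23 + 17669/100*e24 + 9146/75*e34 - 24779/200*e1234
Summing the partial products and collecting blades:
Answer: -30827/150 + 18567/100*e12 + 7527/200*e13 - 2497/300*e14 - 14987/200*e23 + 3707/50*e24 + 29761/200*e34 - 24779/200*e1234


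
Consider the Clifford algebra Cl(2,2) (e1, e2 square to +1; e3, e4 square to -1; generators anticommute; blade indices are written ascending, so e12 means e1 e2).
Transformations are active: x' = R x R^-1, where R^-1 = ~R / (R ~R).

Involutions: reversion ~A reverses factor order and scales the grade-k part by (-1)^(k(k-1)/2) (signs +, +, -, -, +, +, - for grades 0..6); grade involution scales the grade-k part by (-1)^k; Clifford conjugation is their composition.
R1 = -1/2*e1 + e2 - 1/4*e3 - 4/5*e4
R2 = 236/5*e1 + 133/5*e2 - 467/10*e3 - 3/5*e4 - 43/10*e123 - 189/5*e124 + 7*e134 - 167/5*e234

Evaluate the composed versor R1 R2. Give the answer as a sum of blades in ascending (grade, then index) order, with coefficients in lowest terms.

Distribute over the terms of R1 (each basis-blade product reordered to ascending indices, repeated generators contracted through their squares):
(-1/2*e1) R2 = -118/5 - 133/10*e12 + 467/20*e13 + 3/10*e14 + 43/20*e23 + 189/10*e24 - 7/2*e34 + 167/10*e1234
(e2) R2 = 133/5 - 236/5*e12 + 43/10*e13 + 189/5*e14 - 467/10*e23 - 3/5*e24 - 167/5*e34 - 7*e1234
(-1/4*e3) R2 = -467/40 - 43/40*e12 + 59/5*e13 - 7/4*e14 + 133/20*e23 + 167/20*e24 + 3/20*e34 + 189/20*e1234
(-4/5*e4) R2 = -12/25 - 756/25*e12 + 28/5*e13 + 944/25*e14 - 668/25*e23 + 532/25*e24 - 934/25*e34 - 86/25*e1234
Summing the partial products and collecting blades:
Answer: -1831/200 - 18363/200*e12 + 901/20*e13 + 7411/100*e14 - 3231/50*e23 + 4793/100*e24 - 7411/100*e34 + 1571/100*e1234


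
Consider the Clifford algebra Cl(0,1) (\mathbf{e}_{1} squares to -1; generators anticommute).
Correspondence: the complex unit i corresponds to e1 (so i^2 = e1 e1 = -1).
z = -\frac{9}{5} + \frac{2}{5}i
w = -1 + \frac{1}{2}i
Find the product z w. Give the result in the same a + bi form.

In blades: z = -\frac{9}{5} + \frac{2}{5} e_{1}, w = -1 + \frac{1}{2} e_{1}.
Distribute z over w term by term (generator squares from the signature, products reordered to ascending indices): (-\frac{9}{5})*w = \frac{9}{5} - \frac{9}{10} e_{1}; (\frac{2}{5} e_{1})*w = -\frac{1}{5} - \frac{2}{5} e_{1}.
Sum: \frac{8}{5} - \frac{13}{10} e_{1}; translating back through the correspondence:
Answer: \frac{8}{5} - \frac{13}{10}i


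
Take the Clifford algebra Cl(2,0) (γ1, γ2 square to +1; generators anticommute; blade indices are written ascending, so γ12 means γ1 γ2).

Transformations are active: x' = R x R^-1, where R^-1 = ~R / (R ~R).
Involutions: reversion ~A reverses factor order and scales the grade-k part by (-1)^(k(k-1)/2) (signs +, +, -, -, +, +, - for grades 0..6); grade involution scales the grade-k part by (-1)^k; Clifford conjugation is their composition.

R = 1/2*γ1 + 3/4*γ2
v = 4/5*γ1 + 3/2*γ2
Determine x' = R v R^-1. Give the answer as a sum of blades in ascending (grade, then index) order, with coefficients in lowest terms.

~R = 1/2*γ1 + 3/4*γ2, and R ~R = 13/16, so R^-1 = ~R / (13/16).
R v = 61/40 + 3/20*γ12
Answer: 14/13*γ1 + 171/130*γ2


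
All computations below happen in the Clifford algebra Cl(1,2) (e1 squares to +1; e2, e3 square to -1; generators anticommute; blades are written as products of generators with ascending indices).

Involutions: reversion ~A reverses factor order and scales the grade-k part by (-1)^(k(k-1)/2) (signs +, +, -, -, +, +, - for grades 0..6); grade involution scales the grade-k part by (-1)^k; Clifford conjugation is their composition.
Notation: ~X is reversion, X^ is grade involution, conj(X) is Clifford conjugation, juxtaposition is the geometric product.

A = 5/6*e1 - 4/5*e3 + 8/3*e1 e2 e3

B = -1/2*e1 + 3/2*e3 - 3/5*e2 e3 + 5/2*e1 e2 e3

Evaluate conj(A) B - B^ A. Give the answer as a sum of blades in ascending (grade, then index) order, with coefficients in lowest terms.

first term: -149/20 + 8/5*e1 - 12/25*e2 - 6*e1 e2 - 17/20*e1 e3 - 41/12*e2 e3 + 1/2*e1 e2 e3
second term: 353/60 + 8/5*e1 - 12/25*e2 + 2*e1 e2 + 17/20*e1 e3 - 3/4*e2 e3 - 1/2*e1 e2 e3
Answer: -40/3 - 8*e1 e2 - 17/10*e1 e3 - 8/3*e2 e3 + e1 e2 e3


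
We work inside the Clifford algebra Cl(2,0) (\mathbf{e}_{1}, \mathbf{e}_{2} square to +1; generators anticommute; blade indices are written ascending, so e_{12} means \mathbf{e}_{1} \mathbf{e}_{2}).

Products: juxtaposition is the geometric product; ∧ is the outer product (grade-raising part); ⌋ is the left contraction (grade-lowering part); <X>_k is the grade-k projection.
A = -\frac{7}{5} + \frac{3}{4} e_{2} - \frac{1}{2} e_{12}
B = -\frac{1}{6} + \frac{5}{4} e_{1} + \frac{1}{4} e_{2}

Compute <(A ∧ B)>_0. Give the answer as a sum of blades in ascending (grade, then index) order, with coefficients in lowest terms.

step 1: \frac{7}{30} - \frac{7}{4} e_{1} - \frac{19}{40} e_{2} - \frac{41}{48} e_{12}
step 2: \frac{7}{30}
Answer: \frac{7}{30}


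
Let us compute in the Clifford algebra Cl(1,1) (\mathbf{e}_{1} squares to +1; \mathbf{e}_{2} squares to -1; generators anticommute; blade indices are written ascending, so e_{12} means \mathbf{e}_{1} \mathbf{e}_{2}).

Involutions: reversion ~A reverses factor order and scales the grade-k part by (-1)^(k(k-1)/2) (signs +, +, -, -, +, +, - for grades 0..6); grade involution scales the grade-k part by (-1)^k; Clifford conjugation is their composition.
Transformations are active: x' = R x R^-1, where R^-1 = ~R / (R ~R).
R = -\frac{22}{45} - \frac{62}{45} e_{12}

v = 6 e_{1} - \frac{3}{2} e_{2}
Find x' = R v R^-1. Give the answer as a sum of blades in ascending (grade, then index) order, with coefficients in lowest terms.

~R = -\frac{22}{45} + \frac{62}{45} e_{12}, and R ~R = -\frac{224}{135}, so R^-1 = ~R / (-\frac{224}{135}).
R v = -5 e_{1} + 9 e_{2}
Answer: -\frac{501}{56} e_{1} + \frac{381}{56} e_{2}


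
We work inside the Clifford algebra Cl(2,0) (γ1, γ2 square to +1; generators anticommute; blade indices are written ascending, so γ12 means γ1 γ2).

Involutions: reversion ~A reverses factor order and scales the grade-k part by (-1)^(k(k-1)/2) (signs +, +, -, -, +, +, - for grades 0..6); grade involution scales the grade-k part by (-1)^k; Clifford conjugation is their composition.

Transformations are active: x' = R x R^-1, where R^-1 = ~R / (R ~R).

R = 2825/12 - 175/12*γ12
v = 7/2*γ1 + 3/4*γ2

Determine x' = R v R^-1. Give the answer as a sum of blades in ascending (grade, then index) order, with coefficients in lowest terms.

~R = 2825/12 + 175/12*γ12, and R ~R = 4005625/72, so R^-1 = ~R / (4005625/72).
R v = 39025/48*γ1 + 10925/48*γ2
Answer: 86667/25636*γ1 + 15077/12818*γ2


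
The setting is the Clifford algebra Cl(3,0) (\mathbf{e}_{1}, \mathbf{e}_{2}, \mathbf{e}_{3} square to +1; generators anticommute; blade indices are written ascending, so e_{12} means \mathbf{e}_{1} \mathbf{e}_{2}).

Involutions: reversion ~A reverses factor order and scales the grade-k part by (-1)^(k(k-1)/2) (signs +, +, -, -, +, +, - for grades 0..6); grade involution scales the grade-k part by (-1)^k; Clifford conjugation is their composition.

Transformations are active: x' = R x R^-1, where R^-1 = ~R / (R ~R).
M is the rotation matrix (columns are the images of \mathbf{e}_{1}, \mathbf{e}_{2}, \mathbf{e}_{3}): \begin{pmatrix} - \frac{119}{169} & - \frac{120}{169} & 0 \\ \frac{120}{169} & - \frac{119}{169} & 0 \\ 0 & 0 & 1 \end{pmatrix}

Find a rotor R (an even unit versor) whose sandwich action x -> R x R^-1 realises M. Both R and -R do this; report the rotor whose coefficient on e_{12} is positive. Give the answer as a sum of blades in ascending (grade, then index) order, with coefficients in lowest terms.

Method: write R = a + b12*e_{12} + b13*e_{13} + b23*e_{23} with a^2 + b12^2 + b13^2 + b23^2 = 1 (so R^-1 = ~R). Expanding the columns R e_j ~R gives tr M = 4a^2 - 1 and, from the antisymmetric part, M21 - M12 = -4a*b12, M13 - M31 = 4a*b13, M32 - M23 = -4a*b23.
Here tr M = -\frac{69}{169}, so a^2 = (1 + tr M)/4 = \frac{25}{169} and a = ±\frac{5}{13}. Taking a = \frac{5}{13}: M21 - M12 = \frac{240}{169}, M13 - M31 = 0, M32 - M23 = 0, giving b12 = -\frac{12}{13}, b13 = 0, b23 = 0, i.e. R = \frac{5}{13} - \frac{12}{13} e_{12}.
Its e_{12} coefficient is negative, so report the other preimage -R.
Answer: -\frac{5}{13} + \frac{12}{13} e_{12}. Note: both R and -R realise this M (trace -\frac{69}{169}); the covering map identifies them, and the e_{12}-coefficient sign is the tie-breaker.


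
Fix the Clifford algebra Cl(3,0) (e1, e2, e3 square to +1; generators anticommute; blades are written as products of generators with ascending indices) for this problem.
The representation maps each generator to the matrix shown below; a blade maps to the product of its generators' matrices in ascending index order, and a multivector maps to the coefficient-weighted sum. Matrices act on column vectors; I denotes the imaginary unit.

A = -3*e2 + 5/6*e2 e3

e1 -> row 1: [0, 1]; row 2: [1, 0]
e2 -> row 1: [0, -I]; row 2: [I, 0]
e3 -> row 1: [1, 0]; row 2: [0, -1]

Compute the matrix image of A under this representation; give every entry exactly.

Bivector images (products of the table entries): rho(e2 e3) = rho(e2)rho(e3) = row 1: [0, I]; row 2: [I, 0].
M = (-3)*rho(e2) + (5/6)*rho(e2 e3), summed entrywise:
Answer: row 1: [0, 23*I/6]; row 2: [-13*I/6, 0]


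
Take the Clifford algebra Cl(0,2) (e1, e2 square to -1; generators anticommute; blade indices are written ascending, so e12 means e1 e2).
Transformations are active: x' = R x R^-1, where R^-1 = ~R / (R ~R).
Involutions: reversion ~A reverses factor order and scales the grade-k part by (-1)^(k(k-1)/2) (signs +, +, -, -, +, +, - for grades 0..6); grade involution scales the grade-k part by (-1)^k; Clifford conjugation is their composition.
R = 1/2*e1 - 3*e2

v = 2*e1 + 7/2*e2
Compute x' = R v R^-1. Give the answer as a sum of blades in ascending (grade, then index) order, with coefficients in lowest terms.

~R = 1/2*e1 - 3*e2, and R ~R = -37/4, so R^-1 = ~R / (-37/4).
R v = 19/2 + 31/4*e12
Answer: -112/37*e1 + 197/74*e2


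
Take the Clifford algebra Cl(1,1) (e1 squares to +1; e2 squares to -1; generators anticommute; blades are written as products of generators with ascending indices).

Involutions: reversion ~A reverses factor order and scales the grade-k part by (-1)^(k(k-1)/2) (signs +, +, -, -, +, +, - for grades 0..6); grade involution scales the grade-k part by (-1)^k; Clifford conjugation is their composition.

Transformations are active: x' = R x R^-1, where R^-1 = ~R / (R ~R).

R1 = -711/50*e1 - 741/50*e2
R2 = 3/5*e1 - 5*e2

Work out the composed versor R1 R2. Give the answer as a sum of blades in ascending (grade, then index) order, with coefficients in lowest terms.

Distribute over the terms of R1 (each basis-blade product reordered to ascending indices, repeated generators contracted through their squares):
(-711/50*e1) R2 = -2133/250 + 711/10*e1 e2
(-741/50*e2) R2 = -741/10 + 2223/250*e1 e2
Summing the partial products and collecting blades:
Answer: -10329/125 + 9999/125*e1 e2


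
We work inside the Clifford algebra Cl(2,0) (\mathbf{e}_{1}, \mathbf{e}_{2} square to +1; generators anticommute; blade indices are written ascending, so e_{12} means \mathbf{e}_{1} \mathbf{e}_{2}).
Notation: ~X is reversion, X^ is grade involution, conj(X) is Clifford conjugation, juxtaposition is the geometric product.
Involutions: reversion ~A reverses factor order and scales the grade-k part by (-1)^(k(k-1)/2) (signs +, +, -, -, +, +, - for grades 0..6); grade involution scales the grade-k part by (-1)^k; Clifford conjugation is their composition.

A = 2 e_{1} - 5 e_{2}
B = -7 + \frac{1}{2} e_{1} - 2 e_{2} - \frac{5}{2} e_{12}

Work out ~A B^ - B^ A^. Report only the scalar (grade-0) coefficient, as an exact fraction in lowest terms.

first term: -11 - \frac{53}{2} e_{1} + 30 e_{2} + \frac{3}{2} e_{12}
second term: 11 + \frac{3}{2} e_{1} - 40 e_{2} + \frac{3}{2} e_{12}
Answer: -22


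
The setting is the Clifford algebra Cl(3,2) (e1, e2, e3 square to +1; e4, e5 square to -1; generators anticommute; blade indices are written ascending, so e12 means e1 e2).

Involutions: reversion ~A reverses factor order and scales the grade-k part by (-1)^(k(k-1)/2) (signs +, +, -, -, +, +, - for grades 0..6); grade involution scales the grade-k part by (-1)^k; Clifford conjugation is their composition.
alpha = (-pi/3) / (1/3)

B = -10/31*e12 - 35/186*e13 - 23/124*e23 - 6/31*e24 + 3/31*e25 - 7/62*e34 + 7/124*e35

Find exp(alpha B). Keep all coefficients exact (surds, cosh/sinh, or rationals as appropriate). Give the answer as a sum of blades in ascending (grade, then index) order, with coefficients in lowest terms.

B^2 term by term: the squares give (-10/31)^2*(e12)^2 + (-35/186)^2*(e13)^2 + (-23/124)^2*(e23)^2 + (-6/31)^2*(e24)^2 + (3/31)^2*(e25)^2 + (-7/62)^2*(e34)^2 + (7/124)^2*(e35)^2 = 100/961*(-1) + 1225/34596*(-1) + 529/15376*(-1) + 36/961*(+1) + 9/961*(+1) + 49/3844*(+1) + 49/15376*(+1) = -1/9 (each basis 2-blade squares to minus the product of its generators' squares); cross terms between blades sharing an index anticommute and cancel; the commuting (index-disjoint) pairs give grade-4 terms 2*c*c'*(blade product), which cancel blade by blade — e1234: 70/961 - 70/961 = 0; e1235: -35/961 + 35/961 = 0; e2345: 21/961 - 21/961 = 0 — confirming B is simple. So B^2 = -1/9.
B^2 = -1/9 — a negative square means the series sums to a rotation: l = 1/3, alpha*l = -pi/3, so exp(alpha B) = cos(-pi/3) + (sin(-pi/3)/(1/3))*B = 1/2 + (-3*sqrt(3)/2)*B.
Answer: 1/2 + 15*sqrt(3)/31*e12 + 35*sqrt(3)/124*e13 + 69*sqrt(3)/248*e23 + 9*sqrt(3)/31*e24 - 9*sqrt(3)/62*e25 + 21*sqrt(3)/124*e34 - 21*sqrt(3)/248*e35


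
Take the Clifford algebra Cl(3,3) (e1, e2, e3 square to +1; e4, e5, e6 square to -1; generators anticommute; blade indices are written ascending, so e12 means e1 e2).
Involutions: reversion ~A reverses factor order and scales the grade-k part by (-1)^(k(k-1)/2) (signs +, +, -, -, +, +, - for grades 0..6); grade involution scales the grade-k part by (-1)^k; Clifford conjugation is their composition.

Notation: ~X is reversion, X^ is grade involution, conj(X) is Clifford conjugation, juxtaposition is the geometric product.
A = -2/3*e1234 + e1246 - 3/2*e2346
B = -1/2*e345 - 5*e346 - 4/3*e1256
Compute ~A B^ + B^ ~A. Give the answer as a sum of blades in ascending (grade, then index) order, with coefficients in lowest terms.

first term: 15/2*e2 + 4/3*e45 - 5*e123 - 1/3*e125 - 10/3*e126 + 3/4*e256 - 2*e1345 - 8/9*e3456 - 1/2*e12356
second term: -15/2*e2 - 4/3*e45 - 5*e123 - 1/3*e125 - 10/3*e126 + 3/4*e256 - 2*e1345 - 8/9*e3456 + 1/2*e12356
Answer: -10*e123 - 2/3*e125 - 20/3*e126 + 3/2*e256 - 4*e1345 - 16/9*e3456


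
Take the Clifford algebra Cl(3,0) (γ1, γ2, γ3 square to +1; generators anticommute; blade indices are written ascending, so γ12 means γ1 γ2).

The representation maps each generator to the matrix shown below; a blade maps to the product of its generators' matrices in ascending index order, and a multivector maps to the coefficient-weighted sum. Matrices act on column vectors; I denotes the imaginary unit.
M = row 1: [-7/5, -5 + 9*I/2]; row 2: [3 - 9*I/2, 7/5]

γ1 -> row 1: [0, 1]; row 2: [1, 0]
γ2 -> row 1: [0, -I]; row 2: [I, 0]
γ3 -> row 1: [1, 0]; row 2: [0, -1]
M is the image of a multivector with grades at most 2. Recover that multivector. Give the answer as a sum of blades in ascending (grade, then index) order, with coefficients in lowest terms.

Method: 1, rho(γ1), rho(γ2), rho(γ3) form a trace-orthogonal basis of the 2x2 complex matrices (tr(X Y) = 2 if X = Y, else 0), so M = m0*1 + m1*rho(γ1) + m2*rho(γ2) + m3*rho(γ3) with m0 = tr(M)/2 = 0, m1 = tr(M rho(γ1))/2 = -1, m2 = tr(M rho(γ2))/2 = -9/2 - 4*I, m3 = tr(M rho(γ3))/2 = -7/5.
Multiplying table entries, the bivector images are rho(γ12) = I*rho(γ3), rho(γ13) = -I*rho(γ2), rho(γ23) = I*rho(γ1); with real blade coefficients the real parts of m0..m3 are the coefficients of 1, γ1, γ2, γ3 and the imaginary parts give the bivectors (γ23: Im m1, γ13: -Im m2, γ12: Im m3).
Answer: -γ1 - 9/2*γ2 - 7/5*γ3 + 4*γ13


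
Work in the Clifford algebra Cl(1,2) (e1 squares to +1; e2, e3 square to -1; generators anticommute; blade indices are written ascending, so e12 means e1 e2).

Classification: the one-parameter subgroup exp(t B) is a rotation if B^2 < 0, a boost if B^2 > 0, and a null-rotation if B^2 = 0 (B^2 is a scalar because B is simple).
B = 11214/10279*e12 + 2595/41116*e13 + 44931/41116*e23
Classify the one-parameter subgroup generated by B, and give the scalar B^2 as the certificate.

B^2 term by term: the squares give (11214/10279)^2*(e12)^2 + (2595/41116)^2*(e13)^2 + (44931/41116)^2*(e23)^2 = 125753796/105657841*(+1) + 6734025/1690525456*(+1) + 2018794761/1690525456*(-1) = 0 (each basis 2-blade squares to minus the product of its generators' squares); cross terms between blades sharing an index anticommute and cancel. So B^2 = 0.
Answer: null-rotation, certificate B^2 = 0. Certificate logic: 0 is a conjugation-invariant scalar, so its sign fixes rotation versus boost versus null-rotation outright.


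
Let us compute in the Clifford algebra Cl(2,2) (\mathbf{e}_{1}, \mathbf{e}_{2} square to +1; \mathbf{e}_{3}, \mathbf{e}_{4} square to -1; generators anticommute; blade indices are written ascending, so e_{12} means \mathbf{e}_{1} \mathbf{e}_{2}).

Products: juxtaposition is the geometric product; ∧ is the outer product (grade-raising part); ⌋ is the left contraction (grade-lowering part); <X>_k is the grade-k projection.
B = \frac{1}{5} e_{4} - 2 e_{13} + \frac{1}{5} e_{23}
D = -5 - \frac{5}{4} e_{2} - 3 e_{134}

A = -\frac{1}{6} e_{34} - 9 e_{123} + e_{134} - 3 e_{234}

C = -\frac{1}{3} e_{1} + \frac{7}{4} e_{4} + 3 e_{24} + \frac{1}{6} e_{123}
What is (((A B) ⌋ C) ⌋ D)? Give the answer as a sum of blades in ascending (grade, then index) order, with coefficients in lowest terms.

step 1: -\frac{9}{5} e_{1} - 18 e_{2} + \frac{1}{30} e_{3} - \frac{13}{5} e_{4} - \frac{1}{5} e_{13} + \frac{1}{3} e_{14} + \frac{3}{5} e_{23} - \frac{1}{30} e_{24} - \frac{29}{5} e_{124} - \frac{9}{5} e_{1234}
step 2: \frac{101}{20} + \frac{1}{10} e_{1} - \frac{233}{30} e_{2} - 54 e_{4} - \frac{1}{180} e_{12} + 3 e_{13} - \frac{3}{10} e_{23}
step 3: -\frac{373}{24} - \frac{101}{16} e_{2} - 9 e_{4} - 162 e_{13} - \frac{3}{10} e_{34} - \frac{303}{20} e_{134}
Answer: -\frac{373}{24} - \frac{101}{16} e_{2} - 9 e_{4} - 162 e_{13} - \frac{3}{10} e_{34} - \frac{303}{20} e_{134}


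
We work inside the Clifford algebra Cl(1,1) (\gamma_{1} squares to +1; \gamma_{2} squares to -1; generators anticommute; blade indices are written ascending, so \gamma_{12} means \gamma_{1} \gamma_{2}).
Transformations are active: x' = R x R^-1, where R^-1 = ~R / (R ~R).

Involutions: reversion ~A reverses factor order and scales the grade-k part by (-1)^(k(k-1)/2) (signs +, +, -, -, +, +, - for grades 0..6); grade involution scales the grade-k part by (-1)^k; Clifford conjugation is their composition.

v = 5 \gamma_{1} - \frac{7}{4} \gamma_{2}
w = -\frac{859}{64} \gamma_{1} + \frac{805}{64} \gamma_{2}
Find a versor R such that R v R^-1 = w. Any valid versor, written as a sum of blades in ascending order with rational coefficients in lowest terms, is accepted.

Key observation: q(v) = q(w) = \frac{351}{16} (sandwiches preserve the norm), so R = v + w = -\frac{539}{64} \gamma_{1} + \frac{693}{64} \gamma_{2} works whenever it is invertible — the component of v along it is kept and (v - w)/2 reverses, sending v to w.
Answer: -\frac{539}{64} \gamma_{1} + \frac{693}{64} \gamma_{2}


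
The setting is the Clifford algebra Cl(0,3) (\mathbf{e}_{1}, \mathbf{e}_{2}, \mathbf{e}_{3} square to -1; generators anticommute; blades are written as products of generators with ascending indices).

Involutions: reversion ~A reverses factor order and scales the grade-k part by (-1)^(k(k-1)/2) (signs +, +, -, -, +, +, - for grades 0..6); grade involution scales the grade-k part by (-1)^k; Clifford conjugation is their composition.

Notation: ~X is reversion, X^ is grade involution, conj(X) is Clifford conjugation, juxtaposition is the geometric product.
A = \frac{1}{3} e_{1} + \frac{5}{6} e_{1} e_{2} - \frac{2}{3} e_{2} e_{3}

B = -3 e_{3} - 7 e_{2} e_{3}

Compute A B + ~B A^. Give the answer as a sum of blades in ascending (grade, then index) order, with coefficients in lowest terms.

first term: -\frac{14}{3} - 2 e_{2} + \frac{29}{6} e_{1} e_{3} - \frac{29}{6} e_{1} e_{2} e_{3}
second term: \frac{14}{3} + 2 e_{2} + \frac{29}{6} e_{1} e_{3} - \frac{29}{6} e_{1} e_{2} e_{3}
Answer: \frac{29}{3} e_{1} e_{3} - \frac{29}{3} e_{1} e_{2} e_{3}


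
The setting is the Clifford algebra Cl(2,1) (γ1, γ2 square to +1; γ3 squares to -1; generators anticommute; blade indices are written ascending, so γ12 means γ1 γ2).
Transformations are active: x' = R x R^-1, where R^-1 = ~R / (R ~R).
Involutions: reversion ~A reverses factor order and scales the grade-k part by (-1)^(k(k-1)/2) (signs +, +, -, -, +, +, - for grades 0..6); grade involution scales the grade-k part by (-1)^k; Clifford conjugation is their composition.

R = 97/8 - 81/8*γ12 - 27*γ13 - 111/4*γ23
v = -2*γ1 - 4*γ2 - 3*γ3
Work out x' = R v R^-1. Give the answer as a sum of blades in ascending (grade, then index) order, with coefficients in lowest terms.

~R = 97/8 + 81/8*γ12 + 27*γ13 + 111/4*γ23, and R ~R = -39985/32, so R^-1 = ~R / (-39985/32).
R v = -259/4*γ1 - 152*γ2 - 1611/8*γ3 - 177/8*γ123
Answer: 3082/727*γ1 + 47932/7997*γ2 + 52377/7997*γ3


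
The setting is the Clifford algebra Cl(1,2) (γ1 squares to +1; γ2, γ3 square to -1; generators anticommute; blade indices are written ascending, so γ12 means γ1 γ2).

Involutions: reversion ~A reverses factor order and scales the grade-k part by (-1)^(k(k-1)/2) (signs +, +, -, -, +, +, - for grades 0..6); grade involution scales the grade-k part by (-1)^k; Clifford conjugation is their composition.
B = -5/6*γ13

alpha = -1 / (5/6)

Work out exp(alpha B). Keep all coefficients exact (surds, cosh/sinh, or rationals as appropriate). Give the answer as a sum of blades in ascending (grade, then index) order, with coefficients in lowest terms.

B^2 = (-5/6)^2*(γ13)^2 = 25/36*(+1) = 25/36 (a basis 2-blade squares to minus the product of its generators' squares).
B^2 = 25/36 — a positive square means the series sums to a boost: l = 5/6, alpha*l = -1, so exp(alpha B) = cosh(-1) + (sinh(-1)/(5/6))*B = cosh(1) + (-6*sinh(1)/5)*B.
Answer: cosh(1) + sinh(1)*γ13


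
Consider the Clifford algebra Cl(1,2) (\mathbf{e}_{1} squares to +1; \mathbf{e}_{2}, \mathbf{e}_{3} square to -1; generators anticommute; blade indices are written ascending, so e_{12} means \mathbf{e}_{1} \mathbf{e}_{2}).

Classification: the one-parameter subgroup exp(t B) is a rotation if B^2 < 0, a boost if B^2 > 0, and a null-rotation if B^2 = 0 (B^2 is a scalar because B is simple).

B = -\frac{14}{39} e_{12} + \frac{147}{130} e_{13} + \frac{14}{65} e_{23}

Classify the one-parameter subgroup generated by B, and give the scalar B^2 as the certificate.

B^2 term by term: the squares give (-\frac{14}{39})^2*(e_{12})^2 + (\frac{147}{130})^2*(e_{13})^2 + (\frac{14}{65})^2*(e_{23})^2 = \frac{196}{1521}*(+1) + \frac{21609}{16900}*(+1) + \frac{196}{4225}*(-1) = \frac{49}{36} (each basis 2-blade squares to minus the product of its generators' squares); cross terms between blades sharing an index anticommute and cancel. So B^2 = \frac{49}{36}.
Answer: boost, certificate B^2 = \frac{49}{36}. The invariant at work: B^2 = \frac{49}{36} is unchanged by conjugation, hence its sign classifies the subgroup whatever basis B is written in.


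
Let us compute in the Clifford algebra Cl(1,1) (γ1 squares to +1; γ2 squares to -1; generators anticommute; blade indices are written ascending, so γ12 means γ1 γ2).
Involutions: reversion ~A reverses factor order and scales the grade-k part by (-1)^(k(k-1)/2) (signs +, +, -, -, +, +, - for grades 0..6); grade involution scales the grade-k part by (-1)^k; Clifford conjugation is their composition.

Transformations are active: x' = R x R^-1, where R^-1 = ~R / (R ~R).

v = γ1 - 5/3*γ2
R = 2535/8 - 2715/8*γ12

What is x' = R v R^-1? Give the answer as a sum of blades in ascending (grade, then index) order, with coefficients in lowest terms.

~R = 2535/8 + 2715/8*γ12, and R ~R = -118125/8, so R^-1 = ~R / (-118125/8).
R v = -995/4*γ1 - 755/4*γ2
Answer: 30481/3150*γ1 + 30769/3150*γ2


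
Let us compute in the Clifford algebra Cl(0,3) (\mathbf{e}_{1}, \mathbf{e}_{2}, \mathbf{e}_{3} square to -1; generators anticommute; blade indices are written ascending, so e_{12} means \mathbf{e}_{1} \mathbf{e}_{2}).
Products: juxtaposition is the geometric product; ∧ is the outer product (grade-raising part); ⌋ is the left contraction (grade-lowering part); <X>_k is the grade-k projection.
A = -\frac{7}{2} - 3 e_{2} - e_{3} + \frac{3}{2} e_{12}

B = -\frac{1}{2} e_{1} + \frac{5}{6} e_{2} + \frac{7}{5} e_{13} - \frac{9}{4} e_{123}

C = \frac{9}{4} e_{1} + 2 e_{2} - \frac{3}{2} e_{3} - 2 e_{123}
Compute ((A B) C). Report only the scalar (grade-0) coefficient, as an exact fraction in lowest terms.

step 1: \frac{5}{2} - \frac{9}{10} e_{1} - \frac{11}{3} e_{2} + \frac{27}{8} e_{3} - \frac{15}{4} e_{12} + \frac{27}{20} e_{13} + \frac{44}{15} e_{23} + \frac{483}{40} e_{123}
step 2: -\frac{467}{48} + \frac{1261}{60} e_{1} - \frac{139}{80} e_{2} - \frac{563}{240} e_{3} + \frac{501}{16} e_{12} + \frac{2423}{96} e_{13} - \frac{967}{32} e_{23} + \frac{181}{40} e_{123}
Answer: -\frac{467}{48}


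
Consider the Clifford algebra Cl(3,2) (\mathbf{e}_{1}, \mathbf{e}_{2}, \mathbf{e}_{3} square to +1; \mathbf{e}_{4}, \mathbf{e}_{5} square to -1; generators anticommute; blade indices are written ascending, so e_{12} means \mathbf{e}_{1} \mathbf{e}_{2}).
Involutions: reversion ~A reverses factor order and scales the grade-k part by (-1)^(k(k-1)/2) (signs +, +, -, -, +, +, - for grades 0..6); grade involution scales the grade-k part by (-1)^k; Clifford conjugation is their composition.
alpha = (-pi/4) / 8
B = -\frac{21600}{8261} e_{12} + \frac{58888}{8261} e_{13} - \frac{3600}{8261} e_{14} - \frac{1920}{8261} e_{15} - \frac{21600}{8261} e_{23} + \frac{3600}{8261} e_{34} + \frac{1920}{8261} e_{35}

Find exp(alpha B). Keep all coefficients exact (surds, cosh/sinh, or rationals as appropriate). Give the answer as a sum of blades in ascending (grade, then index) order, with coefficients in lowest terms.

B^2 term by term: the squares give (-\frac{21600}{8261})^2*(e_{12})^2 + (\frac{58888}{8261})^2*(e_{13})^2 + (-\frac{3600}{8261})^2*(e_{14})^2 + (-\frac{1920}{8261})^2*(e_{15})^2 + (-\frac{21600}{8261})^2*(e_{23})^2 + (\frac{3600}{8261})^2*(e_{34})^2 + (\frac{1920}{8261})^2*(e_{35})^2 = \frac{466560000}{68244121}*(-1) + \frac{3467796544}{68244121}*(-1) + \frac{12960000}{68244121}*(+1) + \frac{3686400}{68244121}*(+1) + \frac{466560000}{68244121}*(-1) + \frac{12960000}{68244121}*(+1) + \frac{3686400}{68244121}*(+1) = -64 (each basis 2-blade squares to minus the product of its generators' squares); cross terms between blades sharing an index anticommute and cancel; the commuting (index-disjoint) pairs give grade-4 terms 2*c*c'*(blade product), which cancel blade by blade — e_{1234}: -\frac{155520000}{68244121} + \frac{155520000}{68244121} = 0; e_{1235}: -\frac{82944000}{68244121} + \frac{82944000}{68244121} = 0; e_{1345}: \frac{13824000}{68244121} - \frac{13824000}{68244121} = 0 — confirming B is simple. So B^2 = -64.
B^2 = -64 — B^2 < 0, so the exponential closes trigonometrically: l = 8, alpha*l = - \frac{\pi}{4}, so exp(alpha B) = cos(- \frac{\pi}{4}) + (sin(- \frac{\pi}{4})/8)*B = \frac{\sqrt{2}}{2} + (- \frac{\sqrt{2}}{16})*B.
Answer: \frac{\sqrt{2}}{2} + \frac{1350 \sqrt{2}}{8261} e_{12} - \frac{7361 \sqrt{2}}{16522} e_{13} + \frac{225 \sqrt{2}}{8261} e_{14} + \frac{120 \sqrt{2}}{8261} e_{15} + \frac{1350 \sqrt{2}}{8261} e_{23} - \frac{225 \sqrt{2}}{8261} e_{34} - \frac{120 \sqrt{2}}{8261} e_{35}
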